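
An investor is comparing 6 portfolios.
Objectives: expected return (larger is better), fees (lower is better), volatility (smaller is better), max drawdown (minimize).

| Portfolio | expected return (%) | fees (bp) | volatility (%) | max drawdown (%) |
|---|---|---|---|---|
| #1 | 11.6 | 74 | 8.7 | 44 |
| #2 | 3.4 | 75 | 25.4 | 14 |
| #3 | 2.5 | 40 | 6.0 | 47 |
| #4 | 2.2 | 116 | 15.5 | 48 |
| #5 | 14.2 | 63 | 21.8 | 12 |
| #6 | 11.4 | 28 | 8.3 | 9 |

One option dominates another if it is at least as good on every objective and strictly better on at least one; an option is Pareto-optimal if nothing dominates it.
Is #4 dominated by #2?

#2 vs #4: #2 is worse on volatility (25.4 vs 15.5), so it does not dominate #4.

No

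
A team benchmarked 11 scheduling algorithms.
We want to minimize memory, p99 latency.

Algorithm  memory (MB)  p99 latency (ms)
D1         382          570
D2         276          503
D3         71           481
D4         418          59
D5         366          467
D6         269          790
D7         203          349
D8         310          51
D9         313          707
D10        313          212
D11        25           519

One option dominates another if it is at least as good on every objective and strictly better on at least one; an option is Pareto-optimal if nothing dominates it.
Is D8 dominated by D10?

No

D10 vs D8: D10 is worse on memory (313 vs 310), so it does not dominate D8.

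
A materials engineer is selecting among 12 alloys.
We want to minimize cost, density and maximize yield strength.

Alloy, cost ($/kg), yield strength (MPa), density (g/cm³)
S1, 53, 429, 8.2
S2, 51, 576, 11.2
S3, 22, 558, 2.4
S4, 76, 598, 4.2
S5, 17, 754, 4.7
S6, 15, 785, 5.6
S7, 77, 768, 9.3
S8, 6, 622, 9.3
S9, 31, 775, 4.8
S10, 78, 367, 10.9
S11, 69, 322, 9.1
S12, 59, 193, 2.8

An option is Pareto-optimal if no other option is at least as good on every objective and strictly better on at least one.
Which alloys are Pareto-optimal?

S1: dominated by S3 (cost 22≤53, yield strength 558≥429, density 2.4≤8.2).
S2: dominated by S5 (cost 17≤51, yield strength 754≥576, density 4.7≤11.2).
S3: not dominated (best density).
S4: not dominated.
S5: not dominated.
S6: not dominated (best yield strength).
S7: dominated by S6 (cost 15≤77, yield strength 785≥768, density 5.6≤9.3).
S8: not dominated (best cost).
S9: not dominated.
S10: dominated by S1 (cost 53≤78, yield strength 429≥367, density 8.2≤10.9).
S11: dominated by S1 (cost 53≤69, yield strength 429≥322, density 8.2≤9.1).
S12: dominated by S3 (cost 22≤59, yield strength 558≥193, density 2.4≤2.8).

S3, S4, S5, S6, S8, S9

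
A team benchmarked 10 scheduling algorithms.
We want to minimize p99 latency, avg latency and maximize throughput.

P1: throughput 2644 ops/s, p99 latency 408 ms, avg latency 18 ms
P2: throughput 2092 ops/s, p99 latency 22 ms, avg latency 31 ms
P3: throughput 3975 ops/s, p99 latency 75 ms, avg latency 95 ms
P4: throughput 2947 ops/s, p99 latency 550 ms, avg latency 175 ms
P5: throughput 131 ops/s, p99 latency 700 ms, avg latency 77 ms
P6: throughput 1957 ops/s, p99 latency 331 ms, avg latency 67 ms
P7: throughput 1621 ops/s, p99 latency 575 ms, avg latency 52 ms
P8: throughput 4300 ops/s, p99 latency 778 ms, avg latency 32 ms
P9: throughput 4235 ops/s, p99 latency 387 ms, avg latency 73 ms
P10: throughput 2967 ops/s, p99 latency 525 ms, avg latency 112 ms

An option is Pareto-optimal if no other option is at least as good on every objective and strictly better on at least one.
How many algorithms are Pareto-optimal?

P1: not dominated (best avg latency).
P2: not dominated (best p99 latency).
P3: not dominated.
P4: dominated by P3 (throughput 3975≥2947, p99 latency 75≤550, avg latency 95≤175).
P5: dominated by P1 (throughput 2644≥131, p99 latency 408≤700, avg latency 18≤77).
P6: dominated by P2 (throughput 2092≥1957, p99 latency 22≤331, avg latency 31≤67).
P7: dominated by P1 (throughput 2644≥1621, p99 latency 408≤575, avg latency 18≤52).
P8: not dominated (best throughput).
P9: not dominated.
P10: dominated by P3 (throughput 3975≥2967, p99 latency 75≤525, avg latency 95≤112).
Pareto-optimal: P1, P2, P3, P8, P9 → 5.

5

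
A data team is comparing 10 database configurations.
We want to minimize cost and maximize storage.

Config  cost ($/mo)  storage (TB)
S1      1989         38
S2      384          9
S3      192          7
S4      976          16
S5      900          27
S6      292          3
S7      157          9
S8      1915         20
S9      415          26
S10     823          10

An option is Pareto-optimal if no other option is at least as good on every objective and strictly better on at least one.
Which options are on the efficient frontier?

S1, S5, S7, S9

S1: not dominated (best storage).
S2: dominated by S7 (cost 157≤384, storage 9≥9).
S3: dominated by S7 (cost 157≤192, storage 9≥7).
S4: dominated by S5 (cost 900≤976, storage 27≥16).
S5: not dominated.
S6: dominated by S3 (cost 192≤292, storage 7≥3).
S7: not dominated (best cost).
S8: dominated by S5 (cost 900≤1915, storage 27≥20).
S9: not dominated.
S10: dominated by S9 (cost 415≤823, storage 26≥10).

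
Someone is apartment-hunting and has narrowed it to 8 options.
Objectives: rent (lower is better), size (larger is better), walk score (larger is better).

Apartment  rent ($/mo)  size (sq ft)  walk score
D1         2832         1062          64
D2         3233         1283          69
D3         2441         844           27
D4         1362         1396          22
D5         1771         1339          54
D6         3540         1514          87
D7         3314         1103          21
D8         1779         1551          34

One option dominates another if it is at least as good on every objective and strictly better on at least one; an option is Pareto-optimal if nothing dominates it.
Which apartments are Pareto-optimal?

D1, D2, D4, D5, D6, D8

D1: not dominated.
D2: not dominated.
D3: dominated by D5 (rent 1771≤2441, size 1339≥844, walk score 54≥27).
D4: not dominated (best rent).
D5: not dominated.
D6: not dominated (best walk score).
D7: dominated by D2 (rent 3233≤3314, size 1283≥1103, walk score 69≥21).
D8: not dominated (best size).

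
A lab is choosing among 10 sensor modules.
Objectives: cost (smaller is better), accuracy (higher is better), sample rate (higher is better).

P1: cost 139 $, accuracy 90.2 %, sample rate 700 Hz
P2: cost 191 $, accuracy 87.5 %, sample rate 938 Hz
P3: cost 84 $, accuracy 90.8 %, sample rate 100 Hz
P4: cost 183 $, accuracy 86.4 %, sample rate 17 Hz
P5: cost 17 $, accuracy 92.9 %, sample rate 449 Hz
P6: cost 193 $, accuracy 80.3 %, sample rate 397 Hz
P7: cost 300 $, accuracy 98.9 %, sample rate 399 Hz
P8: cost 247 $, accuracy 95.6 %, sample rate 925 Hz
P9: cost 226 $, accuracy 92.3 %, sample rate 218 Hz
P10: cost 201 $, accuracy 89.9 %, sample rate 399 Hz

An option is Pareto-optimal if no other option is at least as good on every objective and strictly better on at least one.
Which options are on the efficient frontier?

P1: not dominated.
P2: not dominated (best sample rate).
P3: dominated by P5 (cost 17≤84, accuracy 92.9≥90.8, sample rate 449≥100).
P4: dominated by P1 (cost 139≤183, accuracy 90.2≥86.4, sample rate 700≥17).
P5: not dominated (best cost).
P6: dominated by P1 (cost 139≤193, accuracy 90.2≥80.3, sample rate 700≥397).
P7: not dominated (best accuracy).
P8: not dominated.
P9: dominated by P5 (cost 17≤226, accuracy 92.9≥92.3, sample rate 449≥218).
P10: dominated by P1 (cost 139≤201, accuracy 90.2≥89.9, sample rate 700≥399).

P1, P2, P5, P7, P8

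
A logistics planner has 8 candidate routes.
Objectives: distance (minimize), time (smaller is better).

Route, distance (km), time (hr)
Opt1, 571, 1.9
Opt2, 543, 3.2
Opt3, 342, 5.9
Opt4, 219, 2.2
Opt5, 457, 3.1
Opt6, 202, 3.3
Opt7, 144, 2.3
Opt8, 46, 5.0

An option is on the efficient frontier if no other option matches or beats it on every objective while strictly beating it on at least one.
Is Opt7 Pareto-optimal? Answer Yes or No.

Yes

Opt1: worse on distance (571 vs 144).
Opt2: worse on distance (543 vs 144).
Opt3: worse on distance (342 vs 144).
Opt4: worse on distance (219 vs 144).
Opt5: worse on distance (457 vs 144).
Opt6: worse on distance (202 vs 144).
Opt8: worse on time (5.0 vs 2.3).
No option is at least as good as Opt7 on every objective and strictly better on one.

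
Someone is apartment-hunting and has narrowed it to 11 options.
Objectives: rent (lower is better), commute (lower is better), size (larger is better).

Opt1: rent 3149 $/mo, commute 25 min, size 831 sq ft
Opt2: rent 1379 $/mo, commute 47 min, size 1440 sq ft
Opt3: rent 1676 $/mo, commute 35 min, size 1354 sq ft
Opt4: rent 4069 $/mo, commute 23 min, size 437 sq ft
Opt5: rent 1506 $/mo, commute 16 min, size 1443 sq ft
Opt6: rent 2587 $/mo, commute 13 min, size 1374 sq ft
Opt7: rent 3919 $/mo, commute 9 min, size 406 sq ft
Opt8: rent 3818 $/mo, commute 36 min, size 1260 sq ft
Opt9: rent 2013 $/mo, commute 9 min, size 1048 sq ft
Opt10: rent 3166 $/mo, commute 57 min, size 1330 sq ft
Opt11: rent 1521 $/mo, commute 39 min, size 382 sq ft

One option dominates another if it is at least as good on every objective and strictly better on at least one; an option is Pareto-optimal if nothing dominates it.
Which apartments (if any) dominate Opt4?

Opt5: rent 1506≤4069, commute 16≤23, size 1443≥437 — dominates Opt4.
Opt6: rent 2587≤4069, commute 13≤23, size 1374≥437 — dominates Opt4.
Opt9: rent 2013≤4069, commute 9≤23, size 1048≥437 — dominates Opt4.
Others (Opt1, Opt2, Opt3, Opt7, Opt8, Opt10, Opt11) are each worse than Opt4 on at least one objective.

Opt5, Opt6, Opt9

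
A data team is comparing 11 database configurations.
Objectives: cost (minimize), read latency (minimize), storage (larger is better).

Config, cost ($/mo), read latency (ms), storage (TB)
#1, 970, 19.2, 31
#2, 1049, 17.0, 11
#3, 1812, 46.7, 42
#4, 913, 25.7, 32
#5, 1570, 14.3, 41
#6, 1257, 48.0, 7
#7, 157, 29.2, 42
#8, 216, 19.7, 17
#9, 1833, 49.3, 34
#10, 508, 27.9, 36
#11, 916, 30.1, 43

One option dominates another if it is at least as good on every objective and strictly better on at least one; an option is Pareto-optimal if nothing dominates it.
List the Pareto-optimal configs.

#1, #2, #4, #5, #7, #8, #10, #11

#1: not dominated.
#2: not dominated.
#3: dominated by #7 (cost 157≤1812, read latency 29.2≤46.7, storage 42≥42).
#4: not dominated.
#5: not dominated (best read latency).
#6: dominated by #1 (cost 970≤1257, read latency 19.2≤48.0, storage 31≥7).
#7: not dominated (best cost).
#8: not dominated.
#9: dominated by #3 (cost 1812≤1833, read latency 46.7≤49.3, storage 42≥34).
#10: not dominated.
#11: not dominated (best storage).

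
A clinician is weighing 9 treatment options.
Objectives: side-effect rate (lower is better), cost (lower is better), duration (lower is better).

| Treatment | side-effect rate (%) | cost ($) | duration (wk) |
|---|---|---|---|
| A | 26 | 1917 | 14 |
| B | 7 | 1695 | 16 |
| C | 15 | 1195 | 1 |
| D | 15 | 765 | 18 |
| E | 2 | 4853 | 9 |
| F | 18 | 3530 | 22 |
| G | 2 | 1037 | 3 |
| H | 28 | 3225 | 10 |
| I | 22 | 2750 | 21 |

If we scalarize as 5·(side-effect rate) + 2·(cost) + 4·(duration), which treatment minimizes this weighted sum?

A: 5·26 + 2·1917 + 4·14 = 4020
B: 5·7 + 2·1695 + 4·16 = 3489
C: 5·15 + 2·1195 + 4·1 = 2469
D: 5·15 + 2·765 + 4·18 = 1677
E: 5·2 + 2·4853 + 4·9 = 9752
F: 5·18 + 2·3530 + 4·22 = 7238
G: 5·2 + 2·1037 + 4·3 = 2096
H: 5·28 + 2·3225 + 4·10 = 6630
I: 5·22 + 2·2750 + 4·21 = 5694
Lowest: D at 1677.

D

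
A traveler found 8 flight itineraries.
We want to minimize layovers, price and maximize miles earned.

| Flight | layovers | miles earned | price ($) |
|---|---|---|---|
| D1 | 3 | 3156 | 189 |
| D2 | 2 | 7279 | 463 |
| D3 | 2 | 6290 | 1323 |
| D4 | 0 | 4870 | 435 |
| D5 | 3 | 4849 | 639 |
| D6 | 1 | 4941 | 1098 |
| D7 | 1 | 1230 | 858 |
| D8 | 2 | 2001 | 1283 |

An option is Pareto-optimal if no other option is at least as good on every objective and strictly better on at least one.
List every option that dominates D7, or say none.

D4

D4: layovers 0≤1, miles earned 4870≥1230, price 435≤858 — dominates D7.
Others (D1, D2, D3, D5, D6, D8) are each worse than D7 on at least one objective.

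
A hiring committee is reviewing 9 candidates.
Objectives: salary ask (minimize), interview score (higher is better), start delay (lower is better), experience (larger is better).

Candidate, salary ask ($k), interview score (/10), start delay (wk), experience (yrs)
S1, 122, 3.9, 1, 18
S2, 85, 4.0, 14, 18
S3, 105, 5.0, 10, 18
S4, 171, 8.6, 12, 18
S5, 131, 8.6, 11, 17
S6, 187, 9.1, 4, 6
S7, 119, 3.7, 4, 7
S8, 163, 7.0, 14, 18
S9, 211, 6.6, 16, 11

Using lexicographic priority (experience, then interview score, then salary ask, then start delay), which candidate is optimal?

S4

First maximize experience: best is 18, kept {S1, S2, S3, S4, S8}.
Then maximize interview score: best is 8.6, kept {S4}.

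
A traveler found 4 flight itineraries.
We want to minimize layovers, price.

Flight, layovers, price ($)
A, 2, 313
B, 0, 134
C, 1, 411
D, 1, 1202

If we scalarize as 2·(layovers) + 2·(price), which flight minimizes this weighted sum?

B

A: 2·2 + 2·313 = 630
B: 2·0 + 2·134 = 268
C: 2·1 + 2·411 = 824
D: 2·1 + 2·1202 = 2406
Lowest: B at 268.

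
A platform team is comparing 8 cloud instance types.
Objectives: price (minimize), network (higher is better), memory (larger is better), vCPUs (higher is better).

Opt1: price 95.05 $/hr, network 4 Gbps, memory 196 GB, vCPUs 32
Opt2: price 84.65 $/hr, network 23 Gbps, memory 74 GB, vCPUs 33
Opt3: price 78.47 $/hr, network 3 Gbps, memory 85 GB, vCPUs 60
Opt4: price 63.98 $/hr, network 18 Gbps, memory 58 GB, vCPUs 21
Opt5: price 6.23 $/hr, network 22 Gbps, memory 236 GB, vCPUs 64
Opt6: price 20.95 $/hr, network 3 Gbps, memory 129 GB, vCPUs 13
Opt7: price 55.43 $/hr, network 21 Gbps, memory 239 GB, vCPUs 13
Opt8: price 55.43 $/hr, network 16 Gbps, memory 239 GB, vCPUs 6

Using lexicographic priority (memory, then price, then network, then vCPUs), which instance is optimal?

Opt7

First maximize memory: best is 239, kept {Opt7, Opt8}.
Then minimize price: best is 55.43, kept {Opt7, Opt8}.
Then maximize network: best is 21, kept {Opt7}.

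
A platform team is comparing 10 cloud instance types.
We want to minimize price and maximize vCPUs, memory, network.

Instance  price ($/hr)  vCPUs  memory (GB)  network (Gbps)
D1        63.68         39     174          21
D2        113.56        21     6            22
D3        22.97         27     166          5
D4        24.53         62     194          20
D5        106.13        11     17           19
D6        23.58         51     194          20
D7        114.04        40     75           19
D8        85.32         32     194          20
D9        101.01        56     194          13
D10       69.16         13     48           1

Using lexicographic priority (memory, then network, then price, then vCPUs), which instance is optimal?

D6

First maximize memory: best is 194, kept {D4, D6, D8, D9}.
Then maximize network: best is 20, kept {D4, D6, D8}.
Then minimize price: best is 23.58, kept {D6}.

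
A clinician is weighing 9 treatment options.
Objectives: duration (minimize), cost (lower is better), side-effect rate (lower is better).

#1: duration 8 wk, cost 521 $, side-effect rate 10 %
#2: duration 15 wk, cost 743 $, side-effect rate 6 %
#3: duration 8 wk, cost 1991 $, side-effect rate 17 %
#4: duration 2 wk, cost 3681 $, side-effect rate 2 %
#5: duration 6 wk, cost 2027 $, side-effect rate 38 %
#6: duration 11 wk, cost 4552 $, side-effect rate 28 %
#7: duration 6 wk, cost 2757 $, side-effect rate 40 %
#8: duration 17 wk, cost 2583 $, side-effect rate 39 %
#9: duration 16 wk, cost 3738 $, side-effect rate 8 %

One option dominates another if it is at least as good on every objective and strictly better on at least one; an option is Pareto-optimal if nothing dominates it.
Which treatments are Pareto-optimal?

#1, #2, #4, #5

#1: not dominated (best cost).
#2: not dominated.
#3: dominated by #1 (duration 8≤8, cost 521≤1991, side-effect rate 10≤17).
#4: not dominated (best duration).
#5: not dominated.
#6: dominated by #1 (duration 8≤11, cost 521≤4552, side-effect rate 10≤28).
#7: dominated by #5 (duration 6≤6, cost 2027≤2757, side-effect rate 38≤40).
#8: dominated by #1 (duration 8≤17, cost 521≤2583, side-effect rate 10≤39).
#9: dominated by #2 (duration 15≤16, cost 743≤3738, side-effect rate 6≤8).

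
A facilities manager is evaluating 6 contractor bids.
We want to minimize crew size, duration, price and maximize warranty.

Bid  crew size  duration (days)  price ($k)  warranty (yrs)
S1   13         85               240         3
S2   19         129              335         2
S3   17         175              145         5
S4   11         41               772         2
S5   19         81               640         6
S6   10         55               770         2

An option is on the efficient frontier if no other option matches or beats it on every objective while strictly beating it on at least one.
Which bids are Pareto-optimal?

S1, S3, S4, S5, S6

S1: not dominated.
S2: dominated by S1 (crew size 13≤19, duration 85≤129, price 240≤335, warranty 3≥2).
S3: not dominated (best price).
S4: not dominated (best duration).
S5: not dominated (best warranty).
S6: not dominated (best crew size).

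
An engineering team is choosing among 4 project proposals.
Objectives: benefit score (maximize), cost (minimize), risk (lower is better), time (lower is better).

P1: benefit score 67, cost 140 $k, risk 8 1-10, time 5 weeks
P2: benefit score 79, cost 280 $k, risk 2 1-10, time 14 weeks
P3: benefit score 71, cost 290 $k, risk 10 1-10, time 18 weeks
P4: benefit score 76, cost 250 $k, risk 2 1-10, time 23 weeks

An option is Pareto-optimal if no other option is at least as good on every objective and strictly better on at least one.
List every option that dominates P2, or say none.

P1: worse on benefit score (67 vs 79).
P3: worse on benefit score (71 vs 79).
P4: worse on benefit score (76 vs 79).
No option dominates P2.

none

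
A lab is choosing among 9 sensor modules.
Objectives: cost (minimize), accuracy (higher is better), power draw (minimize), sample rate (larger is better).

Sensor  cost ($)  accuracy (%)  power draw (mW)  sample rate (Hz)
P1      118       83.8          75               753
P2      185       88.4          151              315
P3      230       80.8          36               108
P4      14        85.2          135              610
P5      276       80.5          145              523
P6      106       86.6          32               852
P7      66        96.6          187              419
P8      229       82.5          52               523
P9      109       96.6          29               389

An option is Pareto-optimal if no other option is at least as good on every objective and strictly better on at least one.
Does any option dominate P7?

P1: worse on cost (118 vs 66).
P2: worse on cost (185 vs 66).
P3: worse on cost (230 vs 66).
P4: worse on accuracy (85.2 vs 96.6).
P5: worse on cost (276 vs 66).
P6: worse on cost (106 vs 66).
P8: worse on cost (229 vs 66).
P9: worse on cost (109 vs 66).
No option is at least as good as P7 on every objective and strictly better on one.

No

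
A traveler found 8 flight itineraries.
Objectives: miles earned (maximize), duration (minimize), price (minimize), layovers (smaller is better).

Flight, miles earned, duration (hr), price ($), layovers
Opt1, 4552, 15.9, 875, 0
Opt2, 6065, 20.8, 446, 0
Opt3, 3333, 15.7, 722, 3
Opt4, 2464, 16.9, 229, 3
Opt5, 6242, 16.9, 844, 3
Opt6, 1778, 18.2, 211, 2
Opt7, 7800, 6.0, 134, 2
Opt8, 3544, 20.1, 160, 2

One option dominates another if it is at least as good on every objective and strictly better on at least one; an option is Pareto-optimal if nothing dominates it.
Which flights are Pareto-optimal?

Opt1, Opt2, Opt7

Opt1: not dominated.
Opt2: not dominated.
Opt3: dominated by Opt7 (miles earned 7800≥3333, duration 6.0≤15.7, price 134≤722, layovers 2≤3).
Opt4: dominated by Opt7 (miles earned 7800≥2464, duration 6.0≤16.9, price 134≤229, layovers 2≤3).
Opt5: dominated by Opt7 (miles earned 7800≥6242, duration 6.0≤16.9, price 134≤844, layovers 2≤3).
Opt6: dominated by Opt7 (miles earned 7800≥1778, duration 6.0≤18.2, price 134≤211, layovers 2≤2).
Opt7: not dominated (best miles earned).
Opt8: dominated by Opt7 (miles earned 7800≥3544, duration 6.0≤20.1, price 134≤160, layovers 2≤2).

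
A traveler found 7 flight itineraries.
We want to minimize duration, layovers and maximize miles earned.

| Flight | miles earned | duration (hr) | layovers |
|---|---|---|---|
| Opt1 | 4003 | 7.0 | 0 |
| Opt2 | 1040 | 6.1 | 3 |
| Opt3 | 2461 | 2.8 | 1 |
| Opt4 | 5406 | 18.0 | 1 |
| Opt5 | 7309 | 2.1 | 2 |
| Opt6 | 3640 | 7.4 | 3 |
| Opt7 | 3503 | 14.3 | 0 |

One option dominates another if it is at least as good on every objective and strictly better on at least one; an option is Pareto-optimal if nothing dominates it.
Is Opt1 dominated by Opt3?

Opt3 vs Opt1: Opt3 is worse on miles earned (2461 vs 4003), so it does not dominate Opt1.

No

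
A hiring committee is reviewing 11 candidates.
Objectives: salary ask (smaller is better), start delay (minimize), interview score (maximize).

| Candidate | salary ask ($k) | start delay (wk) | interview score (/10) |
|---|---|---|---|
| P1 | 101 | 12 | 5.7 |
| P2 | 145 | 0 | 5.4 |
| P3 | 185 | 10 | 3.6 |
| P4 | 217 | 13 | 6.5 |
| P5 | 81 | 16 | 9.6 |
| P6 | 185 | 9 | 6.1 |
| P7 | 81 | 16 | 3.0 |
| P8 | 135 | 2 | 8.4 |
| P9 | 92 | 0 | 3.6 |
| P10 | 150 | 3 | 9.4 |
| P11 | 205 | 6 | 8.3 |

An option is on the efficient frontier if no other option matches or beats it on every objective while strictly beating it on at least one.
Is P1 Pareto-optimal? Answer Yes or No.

P2: worse on salary ask (145 vs 101).
P3: worse on salary ask (185 vs 101).
P4: worse on salary ask (217 vs 101).
P5: worse on start delay (16 vs 12).
P6: worse on salary ask (185 vs 101).
P7: worse on start delay (16 vs 12).
P8: worse on salary ask (135 vs 101).
P9: worse on interview score (3.6 vs 5.7).
P10: worse on salary ask (150 vs 101).
P11: worse on salary ask (205 vs 101).
No option is at least as good as P1 on every objective and strictly better on one.

Yes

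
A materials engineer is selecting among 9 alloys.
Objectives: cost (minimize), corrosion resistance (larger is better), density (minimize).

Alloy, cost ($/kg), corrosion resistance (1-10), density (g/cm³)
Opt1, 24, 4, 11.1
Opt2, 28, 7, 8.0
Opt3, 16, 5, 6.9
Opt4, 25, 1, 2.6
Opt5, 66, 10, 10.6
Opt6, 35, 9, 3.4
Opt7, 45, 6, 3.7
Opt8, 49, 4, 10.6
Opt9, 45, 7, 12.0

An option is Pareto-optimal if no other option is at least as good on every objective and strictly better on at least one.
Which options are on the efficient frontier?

Opt2, Opt3, Opt4, Opt5, Opt6

Opt1: dominated by Opt3 (cost 16≤24, corrosion resistance 5≥4, density 6.9≤11.1).
Opt2: not dominated.
Opt3: not dominated (best cost).
Opt4: not dominated (best density).
Opt5: not dominated (best corrosion resistance).
Opt6: not dominated.
Opt7: dominated by Opt6 (cost 35≤45, corrosion resistance 9≥6, density 3.4≤3.7).
Opt8: dominated by Opt2 (cost 28≤49, corrosion resistance 7≥4, density 8.0≤10.6).
Opt9: dominated by Opt2 (cost 28≤45, corrosion resistance 7≥7, density 8.0≤12.0).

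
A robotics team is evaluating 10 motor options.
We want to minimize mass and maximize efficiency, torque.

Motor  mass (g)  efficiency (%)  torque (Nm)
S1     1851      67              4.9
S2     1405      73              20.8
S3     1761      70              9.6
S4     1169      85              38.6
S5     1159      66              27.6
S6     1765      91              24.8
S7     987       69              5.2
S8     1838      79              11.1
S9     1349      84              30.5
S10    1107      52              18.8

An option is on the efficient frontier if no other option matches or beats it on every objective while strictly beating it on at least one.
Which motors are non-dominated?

S4, S5, S6, S7, S10

S1: dominated by S2 (mass 1405≤1851, efficiency 73≥67, torque 20.8≥4.9).
S2: dominated by S4 (mass 1169≤1405, efficiency 85≥73, torque 38.6≥20.8).
S3: dominated by S2 (mass 1405≤1761, efficiency 73≥70, torque 20.8≥9.6).
S4: not dominated (best torque).
S5: not dominated.
S6: not dominated (best efficiency).
S7: not dominated (best mass).
S8: dominated by S4 (mass 1169≤1838, efficiency 85≥79, torque 38.6≥11.1).
S9: dominated by S4 (mass 1169≤1349, efficiency 85≥84, torque 38.6≥30.5).
S10: not dominated.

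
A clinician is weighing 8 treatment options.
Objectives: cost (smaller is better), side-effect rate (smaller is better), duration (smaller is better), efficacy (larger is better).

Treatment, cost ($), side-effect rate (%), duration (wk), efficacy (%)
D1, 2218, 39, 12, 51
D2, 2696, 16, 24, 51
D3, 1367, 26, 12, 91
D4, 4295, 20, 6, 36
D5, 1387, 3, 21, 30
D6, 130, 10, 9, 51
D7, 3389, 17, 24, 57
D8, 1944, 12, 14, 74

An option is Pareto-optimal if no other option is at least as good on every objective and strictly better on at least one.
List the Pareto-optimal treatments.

D1: dominated by D3 (cost 1367≤2218, side-effect rate 26≤39, duration 12≤12, efficacy 91≥51).
D2: dominated by D6 (cost 130≤2696, side-effect rate 10≤16, duration 9≤24, efficacy 51≥51).
D3: not dominated (best efficacy).
D4: not dominated (best duration).
D5: not dominated (best side-effect rate).
D6: not dominated (best cost).
D7: dominated by D8 (cost 1944≤3389, side-effect rate 12≤17, duration 14≤24, efficacy 74≥57).
D8: not dominated.

D3, D4, D5, D6, D8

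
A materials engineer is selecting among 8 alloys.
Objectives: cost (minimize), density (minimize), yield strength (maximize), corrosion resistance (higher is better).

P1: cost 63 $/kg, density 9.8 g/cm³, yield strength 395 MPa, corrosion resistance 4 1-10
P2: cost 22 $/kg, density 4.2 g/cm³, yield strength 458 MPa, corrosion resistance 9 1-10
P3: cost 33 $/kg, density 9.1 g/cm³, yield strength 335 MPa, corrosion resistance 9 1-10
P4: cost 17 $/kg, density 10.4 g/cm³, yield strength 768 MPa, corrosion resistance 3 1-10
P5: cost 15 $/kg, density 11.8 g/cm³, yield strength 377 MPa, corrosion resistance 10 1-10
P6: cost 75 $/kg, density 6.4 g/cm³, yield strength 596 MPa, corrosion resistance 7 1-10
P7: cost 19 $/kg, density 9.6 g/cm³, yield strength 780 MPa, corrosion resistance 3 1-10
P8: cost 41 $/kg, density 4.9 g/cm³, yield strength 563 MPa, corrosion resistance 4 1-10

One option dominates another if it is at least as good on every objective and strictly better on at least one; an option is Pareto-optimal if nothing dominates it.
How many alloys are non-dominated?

6

P1: dominated by P2 (cost 22≤63, density 4.2≤9.8, yield strength 458≥395, corrosion resistance 9≥4).
P2: not dominated (best density).
P3: dominated by P2 (cost 22≤33, density 4.2≤9.1, yield strength 458≥335, corrosion resistance 9≥9).
P4: not dominated.
P5: not dominated (best cost).
P6: not dominated.
P7: not dominated (best yield strength).
P8: not dominated.
Pareto-optimal: P2, P4, P5, P6, P7, P8 → 6.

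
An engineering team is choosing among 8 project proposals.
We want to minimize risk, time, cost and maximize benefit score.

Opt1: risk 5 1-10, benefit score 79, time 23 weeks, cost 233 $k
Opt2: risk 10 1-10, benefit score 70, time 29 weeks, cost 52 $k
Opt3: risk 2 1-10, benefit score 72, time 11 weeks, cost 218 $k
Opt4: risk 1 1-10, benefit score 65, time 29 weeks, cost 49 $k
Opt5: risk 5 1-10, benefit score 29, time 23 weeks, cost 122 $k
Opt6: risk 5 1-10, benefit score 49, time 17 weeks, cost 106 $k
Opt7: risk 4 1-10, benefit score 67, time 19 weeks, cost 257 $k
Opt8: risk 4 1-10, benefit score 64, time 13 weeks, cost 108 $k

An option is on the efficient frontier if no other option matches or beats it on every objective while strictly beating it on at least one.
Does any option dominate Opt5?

Opt6 vs Opt5: risk 5≤5, benefit score 49≥29, time 17≤23, cost 106≤122 — Opt6 is at least as good on every objective and strictly better on at least one, so Opt6 dominates Opt5.

Yes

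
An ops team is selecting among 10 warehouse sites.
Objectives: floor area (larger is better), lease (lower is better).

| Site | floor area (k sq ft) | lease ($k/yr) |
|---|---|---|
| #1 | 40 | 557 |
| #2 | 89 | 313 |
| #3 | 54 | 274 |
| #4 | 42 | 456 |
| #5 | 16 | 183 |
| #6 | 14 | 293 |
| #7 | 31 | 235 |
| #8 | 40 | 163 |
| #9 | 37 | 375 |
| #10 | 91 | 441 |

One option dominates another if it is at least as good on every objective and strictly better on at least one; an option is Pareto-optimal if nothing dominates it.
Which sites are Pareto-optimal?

#1: dominated by #2 (floor area 89≥40, lease 313≤557).
#2: not dominated.
#3: not dominated.
#4: dominated by #2 (floor area 89≥42, lease 313≤456).
#5: dominated by #8 (floor area 40≥16, lease 163≤183).
#6: dominated by #3 (floor area 54≥14, lease 274≤293).
#7: dominated by #8 (floor area 40≥31, lease 163≤235).
#8: not dominated (best lease).
#9: dominated by #2 (floor area 89≥37, lease 313≤375).
#10: not dominated (best floor area).

#2, #3, #8, #10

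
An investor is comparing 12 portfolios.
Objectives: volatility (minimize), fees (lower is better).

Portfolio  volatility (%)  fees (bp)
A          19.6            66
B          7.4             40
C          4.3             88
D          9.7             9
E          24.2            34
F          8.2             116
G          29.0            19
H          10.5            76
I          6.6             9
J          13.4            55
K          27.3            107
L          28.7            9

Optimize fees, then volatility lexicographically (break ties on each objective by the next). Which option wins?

First minimize fees: best is 9, kept {D, I, L}.
Then minimize volatility: best is 6.6, kept {I}.

I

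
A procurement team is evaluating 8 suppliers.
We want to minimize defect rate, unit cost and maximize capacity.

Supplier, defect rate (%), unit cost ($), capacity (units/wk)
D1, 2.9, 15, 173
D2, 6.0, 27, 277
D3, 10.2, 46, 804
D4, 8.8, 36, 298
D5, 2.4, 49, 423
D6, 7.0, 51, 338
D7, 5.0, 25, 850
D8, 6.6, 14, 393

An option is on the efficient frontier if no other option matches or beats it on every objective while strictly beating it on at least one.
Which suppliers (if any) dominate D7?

none

D1: worse on capacity (173 vs 850).
D2: worse on defect rate (6.0 vs 5.0).
D3: worse on defect rate (10.2 vs 5.0).
D4: worse on defect rate (8.8 vs 5.0).
D5: worse on unit cost (49 vs 25).
D6: worse on defect rate (7.0 vs 5.0).
D8: worse on defect rate (6.6 vs 5.0).
No option dominates D7.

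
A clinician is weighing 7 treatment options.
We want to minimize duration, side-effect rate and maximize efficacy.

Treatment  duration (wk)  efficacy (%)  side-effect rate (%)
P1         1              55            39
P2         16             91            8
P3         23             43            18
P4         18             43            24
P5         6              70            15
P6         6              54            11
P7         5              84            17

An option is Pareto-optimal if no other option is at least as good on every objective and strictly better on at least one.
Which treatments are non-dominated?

P1: not dominated (best duration).
P2: not dominated (best efficacy).
P3: dominated by P2 (duration 16≤23, efficacy 91≥43, side-effect rate 8≤18).
P4: dominated by P2 (duration 16≤18, efficacy 91≥43, side-effect rate 8≤24).
P5: not dominated.
P6: not dominated.
P7: not dominated.

P1, P2, P5, P6, P7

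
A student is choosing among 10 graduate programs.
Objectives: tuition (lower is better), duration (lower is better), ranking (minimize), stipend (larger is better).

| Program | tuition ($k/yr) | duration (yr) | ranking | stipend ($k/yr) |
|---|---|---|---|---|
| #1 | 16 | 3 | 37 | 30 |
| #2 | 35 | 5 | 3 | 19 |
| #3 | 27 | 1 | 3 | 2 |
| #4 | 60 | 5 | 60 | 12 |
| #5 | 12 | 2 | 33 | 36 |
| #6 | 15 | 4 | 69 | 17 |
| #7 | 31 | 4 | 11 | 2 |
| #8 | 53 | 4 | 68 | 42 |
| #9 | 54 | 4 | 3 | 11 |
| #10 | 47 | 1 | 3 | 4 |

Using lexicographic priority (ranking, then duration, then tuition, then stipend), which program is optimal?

First minimize ranking: best is 3, kept {#2, #3, #9, #10}.
Then minimize duration: best is 1, kept {#3, #10}.
Then minimize tuition: best is 27, kept {#3}.

#3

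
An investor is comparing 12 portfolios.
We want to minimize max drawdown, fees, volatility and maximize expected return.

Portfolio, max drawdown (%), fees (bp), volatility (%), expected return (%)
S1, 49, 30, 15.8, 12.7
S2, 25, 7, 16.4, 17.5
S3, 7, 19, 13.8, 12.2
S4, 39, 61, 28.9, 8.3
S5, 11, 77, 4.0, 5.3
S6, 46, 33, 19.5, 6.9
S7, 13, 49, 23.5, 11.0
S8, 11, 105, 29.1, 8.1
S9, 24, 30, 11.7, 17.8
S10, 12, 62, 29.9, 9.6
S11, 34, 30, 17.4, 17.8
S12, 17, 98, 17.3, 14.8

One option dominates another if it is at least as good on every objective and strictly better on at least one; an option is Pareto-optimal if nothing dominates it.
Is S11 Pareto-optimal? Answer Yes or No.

No

S9 vs S11: max drawdown 24≤34, fees 30≤30, volatility 11.7≤17.4, expected return 17.8≥17.8 — S9 is at least as good on every objective and strictly better on at least one, so S9 dominates S11.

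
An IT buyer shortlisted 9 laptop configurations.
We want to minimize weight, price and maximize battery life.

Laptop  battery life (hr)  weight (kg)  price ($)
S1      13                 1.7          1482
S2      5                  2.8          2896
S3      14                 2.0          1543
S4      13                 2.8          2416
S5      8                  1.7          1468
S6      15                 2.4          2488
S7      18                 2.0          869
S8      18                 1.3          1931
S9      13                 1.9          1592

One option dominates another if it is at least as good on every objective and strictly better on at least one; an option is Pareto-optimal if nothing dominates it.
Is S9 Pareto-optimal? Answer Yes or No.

S1 vs S9: battery life 13≥13, weight 1.7≤1.9, price 1482≤1592 — S1 is at least as good on every objective and strictly better on at least one, so S1 dominates S9.

No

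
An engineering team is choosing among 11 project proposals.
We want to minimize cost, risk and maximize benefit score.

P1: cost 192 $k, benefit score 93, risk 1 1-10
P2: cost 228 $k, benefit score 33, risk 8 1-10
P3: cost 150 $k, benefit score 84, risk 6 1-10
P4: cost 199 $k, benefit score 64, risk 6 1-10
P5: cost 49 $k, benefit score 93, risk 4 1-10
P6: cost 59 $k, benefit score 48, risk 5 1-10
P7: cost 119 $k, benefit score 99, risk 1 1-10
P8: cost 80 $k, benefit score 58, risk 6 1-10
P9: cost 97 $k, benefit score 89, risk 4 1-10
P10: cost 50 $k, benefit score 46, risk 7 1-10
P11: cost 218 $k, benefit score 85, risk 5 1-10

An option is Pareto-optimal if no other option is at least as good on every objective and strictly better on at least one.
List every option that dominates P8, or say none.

P5: cost 49≤80, benefit score 93≥58, risk 4≤6 — dominates P8.
Others (P1, P2, P3, P4, P6, P7, P9, P10, P11) are each worse than P8 on at least one objective.

P5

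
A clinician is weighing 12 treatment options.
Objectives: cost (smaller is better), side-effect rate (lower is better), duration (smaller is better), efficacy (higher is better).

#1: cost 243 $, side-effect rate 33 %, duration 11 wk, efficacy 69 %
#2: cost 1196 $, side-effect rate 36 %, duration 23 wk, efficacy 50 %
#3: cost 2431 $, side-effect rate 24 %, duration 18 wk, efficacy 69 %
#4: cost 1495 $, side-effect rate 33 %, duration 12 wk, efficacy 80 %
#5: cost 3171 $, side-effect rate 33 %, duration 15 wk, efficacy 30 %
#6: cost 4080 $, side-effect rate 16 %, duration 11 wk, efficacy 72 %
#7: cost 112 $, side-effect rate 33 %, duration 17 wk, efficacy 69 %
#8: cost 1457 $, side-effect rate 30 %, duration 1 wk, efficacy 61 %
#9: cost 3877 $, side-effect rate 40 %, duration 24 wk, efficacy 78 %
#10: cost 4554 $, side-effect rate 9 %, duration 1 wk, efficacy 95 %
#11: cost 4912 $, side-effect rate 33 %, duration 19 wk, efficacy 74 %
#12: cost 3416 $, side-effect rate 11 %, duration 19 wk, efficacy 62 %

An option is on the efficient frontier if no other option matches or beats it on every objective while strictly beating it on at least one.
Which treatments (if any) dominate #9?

#4: cost 1495≤3877, side-effect rate 33≤40, duration 12≤24, efficacy 80≥78 — dominates #9.
Others (#1, #2, #3, #5, #6, #7, #8, #10, #11, #12) are each worse than #9 on at least one objective.

#4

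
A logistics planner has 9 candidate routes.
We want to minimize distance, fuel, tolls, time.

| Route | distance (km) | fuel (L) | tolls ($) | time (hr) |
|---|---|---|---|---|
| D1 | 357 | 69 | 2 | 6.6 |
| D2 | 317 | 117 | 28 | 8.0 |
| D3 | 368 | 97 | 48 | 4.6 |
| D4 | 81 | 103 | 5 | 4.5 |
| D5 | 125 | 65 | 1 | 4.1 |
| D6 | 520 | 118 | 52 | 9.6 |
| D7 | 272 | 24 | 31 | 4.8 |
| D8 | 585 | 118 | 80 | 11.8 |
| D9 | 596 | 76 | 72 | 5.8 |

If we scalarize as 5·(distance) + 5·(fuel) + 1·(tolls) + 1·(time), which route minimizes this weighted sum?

D4

D1: 5·357 + 5·69 + 1·2 + 1·6.6 = 2138.6
D2: 5·317 + 5·117 + 1·28 + 1·8.0 = 2206.0
D3: 5·368 + 5·97 + 1·48 + 1·4.6 = 2377.6
D4: 5·81 + 5·103 + 1·5 + 1·4.5 = 929.5
D5: 5·125 + 5·65 + 1·1 + 1·4.1 = 955.1
D6: 5·520 + 5·118 + 1·52 + 1·9.6 = 3251.6
D7: 5·272 + 5·24 + 1·31 + 1·4.8 = 1515.8
D8: 5·585 + 5·118 + 1·80 + 1·11.8 = 3606.8
D9: 5·596 + 5·76 + 1·72 + 1·5.8 = 3437.8
Lowest: D4 at 929.5.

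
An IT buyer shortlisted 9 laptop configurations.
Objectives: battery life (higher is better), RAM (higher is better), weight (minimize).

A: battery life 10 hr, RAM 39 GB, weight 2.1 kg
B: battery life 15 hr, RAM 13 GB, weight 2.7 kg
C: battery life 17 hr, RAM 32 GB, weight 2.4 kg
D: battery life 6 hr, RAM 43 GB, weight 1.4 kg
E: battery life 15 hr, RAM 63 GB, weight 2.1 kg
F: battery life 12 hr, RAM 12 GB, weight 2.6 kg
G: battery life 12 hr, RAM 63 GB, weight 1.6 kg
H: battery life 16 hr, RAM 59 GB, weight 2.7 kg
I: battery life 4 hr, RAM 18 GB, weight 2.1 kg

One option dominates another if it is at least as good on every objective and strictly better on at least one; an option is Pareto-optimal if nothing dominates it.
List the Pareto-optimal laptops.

A: dominated by E (battery life 15≥10, RAM 63≥39, weight 2.1≤2.1).
B: dominated by C (battery life 17≥15, RAM 32≥13, weight 2.4≤2.7).
C: not dominated (best battery life).
D: not dominated (best weight).
E: not dominated.
F: dominated by C (battery life 17≥12, RAM 32≥12, weight 2.4≤2.6).
G: not dominated.
H: not dominated.
I: dominated by A (battery life 10≥4, RAM 39≥18, weight 2.1≤2.1).

C, D, E, G, H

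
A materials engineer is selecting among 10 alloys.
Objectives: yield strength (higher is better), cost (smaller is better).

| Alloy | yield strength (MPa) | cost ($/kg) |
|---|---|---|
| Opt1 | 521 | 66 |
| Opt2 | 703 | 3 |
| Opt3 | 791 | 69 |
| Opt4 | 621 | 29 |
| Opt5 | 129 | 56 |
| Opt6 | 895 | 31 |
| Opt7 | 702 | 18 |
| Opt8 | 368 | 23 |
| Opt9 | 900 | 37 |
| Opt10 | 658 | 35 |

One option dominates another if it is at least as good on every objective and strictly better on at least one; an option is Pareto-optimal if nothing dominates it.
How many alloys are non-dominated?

3

Opt1: dominated by Opt2 (yield strength 703≥521, cost 3≤66).
Opt2: not dominated (best cost).
Opt3: dominated by Opt6 (yield strength 895≥791, cost 31≤69).
Opt4: dominated by Opt2 (yield strength 703≥621, cost 3≤29).
Opt5: dominated by Opt2 (yield strength 703≥129, cost 3≤56).
Opt6: not dominated.
Opt7: dominated by Opt2 (yield strength 703≥702, cost 3≤18).
Opt8: dominated by Opt2 (yield strength 703≥368, cost 3≤23).
Opt9: not dominated (best yield strength).
Opt10: dominated by Opt2 (yield strength 703≥658, cost 3≤35).
Pareto-optimal: Opt2, Opt6, Opt9 → 3.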